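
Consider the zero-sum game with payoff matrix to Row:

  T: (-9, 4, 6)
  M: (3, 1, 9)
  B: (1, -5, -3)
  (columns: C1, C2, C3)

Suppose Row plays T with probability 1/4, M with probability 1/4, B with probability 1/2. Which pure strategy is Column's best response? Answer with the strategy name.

C2

If Column plays C1, Row's expected payoff is (1/4)·(-9) + (1/4)·3 + (1/2)·1 = -1.
If Column plays C2, Row's expected payoff is (1/4)·4 + (1/4)·1 + (1/2)·(-5) = -5/4.
If Column plays C3, Row's expected payoff is (1/4)·6 + (1/4)·9 + (1/2)·(-3) = 9/4.
Column minimizes Row's payoff; the smallest is -5/4, so the best response is C2.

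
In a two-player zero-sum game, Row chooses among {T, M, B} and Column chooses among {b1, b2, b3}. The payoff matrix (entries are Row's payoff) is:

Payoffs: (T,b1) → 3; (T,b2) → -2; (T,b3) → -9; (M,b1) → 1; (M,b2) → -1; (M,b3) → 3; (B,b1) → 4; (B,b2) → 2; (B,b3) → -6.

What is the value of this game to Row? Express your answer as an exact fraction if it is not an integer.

0

Row minima: T → -9, M → -1, B → -6; maximin = -1.
Column maxima: b1 → 4, b2 → 2, b3 → 3; minimax = 2.
-1 ≠ 2, so there is no saddle point; optimal play is mixed.
T is strictly dominated by B, so Row never plays it.
b1 is strictly dominated by b2 (it gives Row strictly more in every row), so Column never plays it.
On the remaining 2×2 (M, B vs b2, b3):
Let Row play M with probability p. Expected payoff against b2: (-1)p + 2(1−p) = −3p + 2; against b3: 3p + (-6)(1−p) = 9p − 6.
Setting these equal: −3p + 2 = 9p − 6 ⇒ −12p = -8 ⇒ p = 2/3, and the value is (-3)·(2/3) + 2 = 0.
For Column: with q = P(b2), equating M's and B's payoffs gives −4q + 3 = 8q − 6 ⇒ q = 3/4.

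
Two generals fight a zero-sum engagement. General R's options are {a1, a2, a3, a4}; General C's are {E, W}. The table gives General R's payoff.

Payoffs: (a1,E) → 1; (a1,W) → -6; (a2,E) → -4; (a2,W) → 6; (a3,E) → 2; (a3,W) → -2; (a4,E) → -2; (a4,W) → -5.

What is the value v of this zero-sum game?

2/7

Row minima: a1 → -6, a2 → -4, a3 → -2, a4 → -5; maximin = -2.
Column maxima: E → 2, W → 6; minimax = 2.
-2 ≠ 2, so there is no saddle point; optimal play is mixed.
a1 is strictly dominated by a3, so General R never plays it.
a4 is strictly dominated by a3, so General R never plays it.
On the remaining 2×2 (a2, a3 vs E, W):
Let General R play a2 with probability p. Expected payoff against E: (-4)p + 2(1−p) = −6p + 2; against W: 6p + (-2)(1−p) = 8p − 2.
Setting these equal: −6p + 2 = 8p − 2 ⇒ −14p = -4 ⇒ p = 2/7, and the value is (-6)·(2/7) + 2 = 2/7.
For General C: with q = P(E), equating a2's and a3's payoffs gives −10q + 6 = 4q − 2 ⇒ q = 4/7.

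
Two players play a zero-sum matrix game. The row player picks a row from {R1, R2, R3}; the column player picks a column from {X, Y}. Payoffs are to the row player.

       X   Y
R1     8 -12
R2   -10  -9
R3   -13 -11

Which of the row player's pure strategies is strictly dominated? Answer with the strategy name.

R2 gives a strictly higher payoff than R3 against every column: -10 > -13, -9 > -11.
So R3 is strictly dominated and the row player never plays it.

R3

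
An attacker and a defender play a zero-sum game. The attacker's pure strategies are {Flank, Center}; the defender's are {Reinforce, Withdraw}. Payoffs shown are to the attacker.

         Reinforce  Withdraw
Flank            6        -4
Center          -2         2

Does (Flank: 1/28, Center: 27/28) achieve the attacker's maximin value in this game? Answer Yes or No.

Against Reinforce this mix gives (1/28)·6 + (27/28)·(-2) = -12/7.
Against Withdraw this mix gives (1/28)·(-4) + (27/28)·2 = 25/14.
The defender will play Reinforce, holding the attacker to -12/7. Shifting weight toward the row that does better against Reinforce would raise this floor (the equalizing mix achieves 2/7 against both Reinforce and Withdraw), so the proposed strategy is not optimal.

No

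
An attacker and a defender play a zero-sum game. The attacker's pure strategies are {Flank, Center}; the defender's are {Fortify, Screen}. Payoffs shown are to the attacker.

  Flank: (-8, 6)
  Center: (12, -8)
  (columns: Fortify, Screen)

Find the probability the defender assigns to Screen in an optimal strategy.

Row minima: Flank → -8, Center → -8; maximin = -8.
Column maxima: Fortify → 12, Screen → 6; minimax = 6.
-8 ≠ 6, so there is no saddle point; optimal play is mixed.
Let the attacker play Flank with probability p. Expected payoff against Fortify: (-8)p + 12(1−p) = −20p + 12; against Screen: 6p + (-8)(1−p) = 14p − 8.
Setting these equal: −20p + 12 = 14p − 8 ⇒ −34p = -20 ⇒ p = 10/17, and the value is (-20)·(10/17) + 12 = 4/17.
For the defender: with q = P(Fortify), equating Flank's and Center's payoffs gives −14q + 6 = 20q − 8 ⇒ q = 7/17.

10/17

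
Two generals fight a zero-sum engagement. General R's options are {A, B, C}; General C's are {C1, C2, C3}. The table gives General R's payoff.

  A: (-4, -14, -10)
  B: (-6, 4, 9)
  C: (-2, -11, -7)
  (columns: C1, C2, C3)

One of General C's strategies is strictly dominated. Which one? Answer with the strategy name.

C2 holds General R's payoff strictly below C3 in every row: -14 < -10, 4 < 9, -11 < -7.
So C3 is strictly dominated for General C.

C3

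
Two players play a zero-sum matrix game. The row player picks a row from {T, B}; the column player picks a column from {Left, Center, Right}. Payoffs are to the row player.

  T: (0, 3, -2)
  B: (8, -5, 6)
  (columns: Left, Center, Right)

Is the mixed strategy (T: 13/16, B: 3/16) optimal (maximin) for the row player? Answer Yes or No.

No

Against Left this mix gives (13/16)·0 + (3/16)·8 = 3/2.
Against Center this mix gives (13/16)·3 + (3/16)·(-5) = 3/2.
Against Right this mix gives (13/16)·(-2) + (3/16)·6 = -1/2.
The column player will play Right, holding the row player to -1/2. Shifting weight toward the row that does better against Right would raise this floor (the equalizing mix achieves 1/2 against both Right and Center), so the proposed strategy is not optimal.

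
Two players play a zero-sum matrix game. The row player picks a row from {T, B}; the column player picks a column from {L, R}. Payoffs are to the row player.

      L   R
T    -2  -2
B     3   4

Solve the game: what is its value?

Row minima: T → -2, B → 3; maximin = 3.
Column maxima: L → 3, R → 4; minimax = 3.
Since maximin = minimax = 3, there is a saddle point and the value is 3.

3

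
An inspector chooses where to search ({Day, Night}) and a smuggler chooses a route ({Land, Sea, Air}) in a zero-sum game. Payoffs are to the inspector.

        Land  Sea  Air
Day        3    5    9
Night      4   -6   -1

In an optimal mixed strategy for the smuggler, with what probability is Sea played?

Row minima: Day → 3, Night → -6; maximin = 3.
Column maxima: Land → 4, Sea → 5, Air → 9; minimax = 4.
3 ≠ 4, so there is no saddle point; optimal play is mixed.
Air is strictly dominated by Sea (it gives the inspector strictly more in every row), so the smuggler never plays it.
On the remaining 2×2 (Day, Night vs Land, Sea):
Let the inspector play Day with probability p. Expected payoff against Land: 3p + 4(1−p) = −p + 4; against Sea: 5p + (-6)(1−p) = 11p − 6.
Setting these equal: −p + 4 = 11p − 6 ⇒ −12p = -10 ⇒ p = 5/6, and the value is (-1)·(5/6) + 4 = 19/6.
For the smuggler: with q = P(Land), equating Day's and Night's payoffs gives −2q + 5 = 10q − 6 ⇒ q = 11/12.

1/12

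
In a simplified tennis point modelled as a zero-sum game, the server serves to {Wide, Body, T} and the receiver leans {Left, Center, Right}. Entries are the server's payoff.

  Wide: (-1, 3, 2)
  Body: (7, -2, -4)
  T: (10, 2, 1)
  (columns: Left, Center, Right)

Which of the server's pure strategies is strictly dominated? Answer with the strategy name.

T gives a strictly higher payoff than Body against every column: 10 > 7, 2 > -2, 1 > -4.
So Body is strictly dominated and the server never plays it.

Body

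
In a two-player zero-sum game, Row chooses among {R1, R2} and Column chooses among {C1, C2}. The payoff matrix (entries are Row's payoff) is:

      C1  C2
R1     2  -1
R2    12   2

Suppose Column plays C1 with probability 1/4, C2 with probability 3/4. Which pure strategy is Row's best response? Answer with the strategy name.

R2

Expected payoff of R1: (1/4)·2 + (3/4)·(-1) = -1/4.
Expected payoff of R2: (1/4)·12 + (3/4)·2 = 9/2.
The largest is 9/2, so Row's best response is R2.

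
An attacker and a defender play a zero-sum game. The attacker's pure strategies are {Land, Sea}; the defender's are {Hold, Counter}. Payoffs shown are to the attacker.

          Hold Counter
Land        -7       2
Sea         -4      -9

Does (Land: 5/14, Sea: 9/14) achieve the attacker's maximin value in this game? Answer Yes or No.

Yes

Against Hold this mix gives (5/14)·(-7) + (9/14)·(-4) = -71/14.
Against Counter this mix gives (5/14)·2 + (9/14)·(-9) = -71/14.
All of the defender's active replies (Hold, Counter) yield -71/14, and no column does worse for the attacker. The mix makes the defender indifferent and guarantees -71/14, so it is optimal.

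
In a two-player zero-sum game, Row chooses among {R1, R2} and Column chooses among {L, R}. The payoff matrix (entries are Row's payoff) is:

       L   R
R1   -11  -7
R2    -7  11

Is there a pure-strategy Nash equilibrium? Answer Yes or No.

Row minima: R1 → -11, R2 → -7; maximin = -7.
Column maxima: L → -7, R → 11; minimax = -7.
maximin = minimax = -7, so a saddle point exists.

Yes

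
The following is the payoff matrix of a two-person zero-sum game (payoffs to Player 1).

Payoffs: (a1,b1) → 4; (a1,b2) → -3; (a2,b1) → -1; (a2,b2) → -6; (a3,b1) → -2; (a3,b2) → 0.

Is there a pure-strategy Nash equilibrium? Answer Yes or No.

No

Row minima: a1 → -3, a2 → -6, a3 → -2; maximin = -2.
Column maxima: b1 → 4, b2 → 0; minimax = 0.
-2 ≠ 0, so no pure-strategy equilibrium exists.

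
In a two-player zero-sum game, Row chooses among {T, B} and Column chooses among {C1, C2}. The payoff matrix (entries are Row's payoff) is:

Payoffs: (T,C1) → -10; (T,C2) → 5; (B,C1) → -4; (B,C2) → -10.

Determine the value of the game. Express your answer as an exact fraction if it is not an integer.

Row minima: T → -10, B → -10; maximin = -10.
Column maxima: C1 → -4, C2 → 5; minimax = -4.
-10 ≠ -4, so there is no saddle point; optimal play is mixed.
Let Row play T with probability p. Expected payoff against C1: (-10)p + (-4)(1−p) = −6p − 4; against C2: 5p + (-10)(1−p) = 15p − 10.
Setting these equal: −6p − 4 = 15p − 10 ⇒ −21p = -6 ⇒ p = 2/7, and the value is (-6)·(2/7) − 4 = -40/7.
For Column: with q = P(C1), equating T's and B's payoffs gives −15q + 5 = 6q − 10 ⇒ q = 5/7.

-40/7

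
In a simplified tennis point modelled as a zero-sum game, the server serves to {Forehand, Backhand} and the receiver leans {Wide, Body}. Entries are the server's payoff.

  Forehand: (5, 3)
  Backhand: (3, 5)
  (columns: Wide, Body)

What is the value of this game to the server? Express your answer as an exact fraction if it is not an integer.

Row minima: Forehand → 3, Backhand → 3; maximin = 3.
Column maxima: Wide → 5, Body → 5; minimax = 5.
3 ≠ 5, so there is no saddle point; optimal play is mixed.
Let the server play Forehand with probability p. Expected payoff against Wide: 5p + 3(1−p) = 2p + 3; against Body: 3p + 5(1−p) = −2p + 5.
Setting these equal: 2p + 3 = −2p + 5 ⇒ 4p = 2 ⇒ p = 1/2, and the value is (2)·(1/2) + 3 = 4.
For the receiver: with q = P(Wide), equating Forehand's and Backhand's payoffs gives 2q + 3 = −2q + 5 ⇒ q = 1/2.

4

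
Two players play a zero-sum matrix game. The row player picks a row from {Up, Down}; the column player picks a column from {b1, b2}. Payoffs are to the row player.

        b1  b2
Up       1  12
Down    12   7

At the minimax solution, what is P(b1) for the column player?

Row minima: Up → 1, Down → 7; maximin = 7.
Column maxima: b1 → 12, b2 → 12; minimax = 12.
7 ≠ 12, so there is no saddle point; optimal play is mixed.
Let the row player play Up with probability p. Expected payoff against b1: 1p + 12(1−p) = −11p + 12; against b2: 12p + 7(1−p) = 5p + 7.
Setting these equal: −11p + 12 = 5p + 7 ⇒ −16p = -5 ⇒ p = 5/16, and the value is (-11)·(5/16) + 12 = 137/16.
For the column player: with q = P(b1), equating Up's and Down's payoffs gives −11q + 12 = 5q + 7 ⇒ q = 5/16.

5/16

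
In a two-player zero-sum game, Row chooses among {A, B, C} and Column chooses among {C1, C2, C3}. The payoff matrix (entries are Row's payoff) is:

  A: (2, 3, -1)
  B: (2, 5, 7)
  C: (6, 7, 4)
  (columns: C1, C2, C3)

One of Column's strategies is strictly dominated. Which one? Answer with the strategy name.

C2

C1 holds Row's payoff strictly below C2 in every row: 2 < 3, 2 < 5, 6 < 7.
So C2 is strictly dominated for Column.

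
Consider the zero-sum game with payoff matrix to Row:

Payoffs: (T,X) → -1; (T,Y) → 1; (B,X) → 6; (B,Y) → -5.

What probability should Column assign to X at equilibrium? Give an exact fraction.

Row minima: T → -1, B → -5; maximin = -1.
Column maxima: X → 6, Y → 1; minimax = 1.
-1 ≠ 1, so there is no saddle point; optimal play is mixed.
Let Row play T with probability p. Expected payoff against X: (-1)p + 6(1−p) = −7p + 6; against Y: 1p + (-5)(1−p) = 6p − 5.
Setting these equal: −7p + 6 = 6p − 5 ⇒ −13p = -11 ⇒ p = 11/13, and the value is (-7)·(11/13) + 6 = 1/13.
For Column: with q = P(X), equating T's and B's payoffs gives −2q + 1 = 11q − 5 ⇒ q = 6/13.

6/13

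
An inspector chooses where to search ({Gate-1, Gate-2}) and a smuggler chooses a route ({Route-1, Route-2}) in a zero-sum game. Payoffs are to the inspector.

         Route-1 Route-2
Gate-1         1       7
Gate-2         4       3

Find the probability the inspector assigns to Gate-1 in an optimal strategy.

Row minima: Gate-1 → 1, Gate-2 → 3; maximin = 3.
Column maxima: Route-1 → 4, Route-2 → 7; minimax = 4.
3 ≠ 4, so there is no saddle point; optimal play is mixed.
Let the inspector play Gate-1 with probability p. Expected payoff against Route-1: 1p + 4(1−p) = −3p + 4; against Route-2: 7p + 3(1−p) = 4p + 3.
Setting these equal: −3p + 4 = 4p + 3 ⇒ −7p = -1 ⇒ p = 1/7, and the value is (-3)·(1/7) + 4 = 25/7.
For the smuggler: with q = P(Route-1), equating Gate-1's and Gate-2's payoffs gives −6q + 7 = q + 3 ⇒ q = 4/7.

1/7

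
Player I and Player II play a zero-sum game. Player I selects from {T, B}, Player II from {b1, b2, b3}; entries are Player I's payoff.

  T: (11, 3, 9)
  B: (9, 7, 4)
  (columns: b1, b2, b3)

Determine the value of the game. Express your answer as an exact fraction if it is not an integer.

17/3

Row minima: T → 3, B → 4; maximin = 4.
Column maxima: b1 → 11, b2 → 7, b3 → 9; minimax = 7.
4 ≠ 7, so there is no saddle point; optimal play is mixed.
b1 is strictly dominated by b2 (it gives Player I strictly more in every row), so Player II never plays it.
On the remaining 2×2 (T, B vs b2, b3):
Let Player I play T with probability p. Expected payoff against b2: 3p + 7(1−p) = −4p + 7; against b3: 9p + 4(1−p) = 5p + 4.
Setting these equal: −4p + 7 = 5p + 4 ⇒ −9p = -3 ⇒ p = 1/3, and the value is (-4)·(1/3) + 7 = 17/3.
For Player II: with q = P(b2), equating T's and B's payoffs gives −6q + 9 = 3q + 4 ⇒ q = 5/9.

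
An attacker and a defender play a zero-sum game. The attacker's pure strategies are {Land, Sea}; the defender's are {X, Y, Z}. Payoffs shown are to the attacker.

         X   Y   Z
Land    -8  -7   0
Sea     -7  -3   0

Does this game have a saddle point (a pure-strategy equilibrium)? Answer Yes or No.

Yes

Row minima: Land → -8, Sea → -7; maximin = -7.
Column maxima: X → -7, Y → -3, Z → 0; minimax = -7.
maximin = minimax = -7, so a saddle point exists.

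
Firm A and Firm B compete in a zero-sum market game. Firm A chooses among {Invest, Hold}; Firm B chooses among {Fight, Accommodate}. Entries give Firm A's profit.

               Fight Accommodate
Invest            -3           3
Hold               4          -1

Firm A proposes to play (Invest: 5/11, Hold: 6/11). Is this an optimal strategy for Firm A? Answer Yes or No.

Yes

Against Fight this mix gives (5/11)·(-3) + (6/11)·4 = 9/11.
Against Accommodate this mix gives (5/11)·3 + (6/11)·(-1) = 9/11.
All of Firm B's active replies (Fight, Accommodate) yield 9/11, and no column does worse for Firm A. The mix makes Firm B indifferent and guarantees 9/11, so it is optimal.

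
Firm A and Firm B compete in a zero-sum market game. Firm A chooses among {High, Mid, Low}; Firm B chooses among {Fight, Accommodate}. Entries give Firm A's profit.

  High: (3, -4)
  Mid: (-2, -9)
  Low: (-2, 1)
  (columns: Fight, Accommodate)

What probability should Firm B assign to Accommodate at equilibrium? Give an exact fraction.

Row minima: High → -4, Mid → -9, Low → -2; maximin = -2.
Column maxima: Fight → 3, Accommodate → 1; minimax = 1.
-2 ≠ 1, so there is no saddle point; optimal play is mixed.
Mid is strictly dominated by High, so Firm A never plays it.
On the remaining 2×2 (High, Low vs Fight, Accommodate):
Let Firm A play High with probability p. Expected payoff against Fight: 3p + (-2)(1−p) = 5p − 2; against Accommodate: (-4)p + 1(1−p) = −5p + 1.
Setting these equal: 5p − 2 = −5p + 1 ⇒ 10p = 3 ⇒ p = 3/10, and the value is (5)·(3/10) − 2 = -1/2.
For Firm B: with q = P(Fight), equating High's and Low's payoffs gives 7q − 4 = −3q + 1 ⇒ q = 1/2.

1/2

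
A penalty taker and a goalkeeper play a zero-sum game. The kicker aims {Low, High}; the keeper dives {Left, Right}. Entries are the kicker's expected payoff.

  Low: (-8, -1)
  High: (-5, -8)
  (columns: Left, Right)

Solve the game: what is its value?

Row minima: Low → -8, High → -8; maximin = -8.
Column maxima: Left → -5, Right → -1; minimax = -5.
-8 ≠ -5, so there is no saddle point; optimal play is mixed.
Let the kicker play Low with probability p. Expected payoff against Left: (-8)p + (-5)(1−p) = −3p − 5; against Right: (-1)p + (-8)(1−p) = 7p − 8.
Setting these equal: −3p − 5 = 7p − 8 ⇒ −10p = -3 ⇒ p = 3/10, and the value is (-3)·(3/10) − 5 = -59/10.
For the keeper: with q = P(Left), equating Low's and High's payoffs gives −7q − 1 = 3q − 8 ⇒ q = 7/10.

-59/10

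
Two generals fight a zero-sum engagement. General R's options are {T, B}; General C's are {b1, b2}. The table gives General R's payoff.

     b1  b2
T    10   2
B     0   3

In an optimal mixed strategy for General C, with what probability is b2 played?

10/11

Row minima: T → 2, B → 0; maximin = 2.
Column maxima: b1 → 10, b2 → 3; minimax = 3.
2 ≠ 3, so there is no saddle point; optimal play is mixed.
Let General R play T with probability p. Expected payoff against b1: 10p + 0(1−p) = 10p; against b2: 2p + 3(1−p) = −p + 3.
Setting these equal: 10p = −p + 3 ⇒ 11p = 3 ⇒ p = 3/11, and the value is (10)·(3/11) = 30/11.
For General C: with q = P(b1), equating T's and B's payoffs gives 8q + 2 = −3q + 3 ⇒ q = 1/11.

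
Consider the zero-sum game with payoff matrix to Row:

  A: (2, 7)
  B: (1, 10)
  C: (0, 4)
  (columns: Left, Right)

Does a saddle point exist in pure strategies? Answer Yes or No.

Row minima: A → 2, B → 1, C → 0; maximin = 2.
Column maxima: Left → 2, Right → 10; minimax = 2.
maximin = minimax = 2, so a saddle point exists.

Yes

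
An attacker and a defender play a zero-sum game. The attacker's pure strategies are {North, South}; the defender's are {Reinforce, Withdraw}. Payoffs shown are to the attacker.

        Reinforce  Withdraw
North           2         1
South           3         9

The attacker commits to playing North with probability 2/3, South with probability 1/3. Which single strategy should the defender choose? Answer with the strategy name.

If the defender plays Reinforce, the attacker's expected payoff is (2/3)·2 + (1/3)·3 = 7/3.
If the defender plays Withdraw, the attacker's expected payoff is (2/3)·1 + (1/3)·9 = 11/3.
The defender minimizes the attacker's payoff; the smallest is 7/3, so the best response is Reinforce.

Reinforce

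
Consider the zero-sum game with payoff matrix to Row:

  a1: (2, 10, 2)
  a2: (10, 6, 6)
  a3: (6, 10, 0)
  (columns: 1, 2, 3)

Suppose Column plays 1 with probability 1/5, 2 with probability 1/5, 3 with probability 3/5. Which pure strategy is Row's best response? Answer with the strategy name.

a2

Expected payoff of a1: (1/5)·2 + (1/5)·10 + (3/5)·2 = 18/5.
Expected payoff of a2: (1/5)·10 + (1/5)·6 + (3/5)·6 = 34/5.
Expected payoff of a3: (1/5)·6 + (1/5)·10 + (3/5)·0 = 16/5.
The largest is 34/5, so Row's best response is a2.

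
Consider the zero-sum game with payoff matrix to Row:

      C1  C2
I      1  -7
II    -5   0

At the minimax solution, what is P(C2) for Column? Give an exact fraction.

6/13

Row minima: I → -7, II → -5; maximin = -5.
Column maxima: C1 → 1, C2 → 0; minimax = 0.
-5 ≠ 0, so there is no saddle point; optimal play is mixed.
Let Row play I with probability p. Expected payoff against C1: 1p + (-5)(1−p) = 6p − 5; against C2: (-7)p + 0(1−p) = −7p.
Setting these equal: 6p − 5 = −7p ⇒ 13p = 5 ⇒ p = 5/13, and the value is (6)·(5/13) − 5 = -35/13.
For Column: with q = P(C1), equating I's and II's payoffs gives 8q − 7 = −5q ⇒ q = 7/13.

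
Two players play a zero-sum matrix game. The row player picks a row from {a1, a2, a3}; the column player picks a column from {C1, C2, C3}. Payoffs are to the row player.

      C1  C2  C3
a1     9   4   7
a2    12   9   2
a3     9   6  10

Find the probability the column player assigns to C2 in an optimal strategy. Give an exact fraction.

Row minima: a1 → 4, a2 → 2, a3 → 6; maximin = 6.
Column maxima: C1 → 12, C2 → 9, C3 → 10; minimax = 9.
6 ≠ 9, so there is no saddle point; optimal play is mixed.
C1 is strictly dominated by C2 (it gives the row player strictly more in every row), so the column player never plays it.
With C1 eliminated, a1 is strictly dominated by a3 (a3 gives the row player strictly more in every remaining column), so the row player never plays it.
On the remaining 2×2 (a2, a3 vs C2, C3):
Let the row player play a2 with probability p. Expected payoff against C2: 9p + 6(1−p) = 3p + 6; against C3: 2p + 10(1−p) = −8p + 10.
Setting these equal: 3p + 6 = −8p + 10 ⇒ 11p = 4 ⇒ p = 4/11, and the value is (3)·(4/11) + 6 = 78/11.
For the column player: with q = P(C2), equating a2's and a3's payoffs gives 7q + 2 = −4q + 10 ⇒ q = 8/11.

8/11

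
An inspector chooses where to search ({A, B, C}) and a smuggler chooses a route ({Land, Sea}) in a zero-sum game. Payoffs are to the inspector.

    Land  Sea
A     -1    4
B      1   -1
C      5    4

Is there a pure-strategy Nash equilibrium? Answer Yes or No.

Yes

Row minima: A → -1, B → -1, C → 4; maximin = 4.
Column maxima: Land → 5, Sea → 4; minimax = 4.
maximin = minimax = 4, so a saddle point exists.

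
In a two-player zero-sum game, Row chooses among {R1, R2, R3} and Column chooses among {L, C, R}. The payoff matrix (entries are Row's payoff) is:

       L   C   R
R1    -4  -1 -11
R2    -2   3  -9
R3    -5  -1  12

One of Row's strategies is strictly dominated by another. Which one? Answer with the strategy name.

R2 gives a strictly higher payoff than R1 against every column: -2 > -4, 3 > -1, -9 > -11.
So R1 is strictly dominated and Row never plays it.

R1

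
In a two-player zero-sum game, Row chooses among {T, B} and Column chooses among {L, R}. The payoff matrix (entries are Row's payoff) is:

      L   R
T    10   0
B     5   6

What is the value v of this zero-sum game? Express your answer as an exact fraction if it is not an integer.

60/11

Row minima: T → 0, B → 5; maximin = 5.
Column maxima: L → 10, R → 6; minimax = 6.
5 ≠ 6, so there is no saddle point; optimal play is mixed.
Let Row play T with probability p. Expected payoff against L: 10p + 5(1−p) = 5p + 5; against R: 0p + 6(1−p) = −6p + 6.
Setting these equal: 5p + 5 = −6p + 6 ⇒ 11p = 1 ⇒ p = 1/11, and the value is (5)·(1/11) + 5 = 60/11.
For Column: with q = P(L), equating T's and B's payoffs gives 10q = −q + 6 ⇒ q = 6/11.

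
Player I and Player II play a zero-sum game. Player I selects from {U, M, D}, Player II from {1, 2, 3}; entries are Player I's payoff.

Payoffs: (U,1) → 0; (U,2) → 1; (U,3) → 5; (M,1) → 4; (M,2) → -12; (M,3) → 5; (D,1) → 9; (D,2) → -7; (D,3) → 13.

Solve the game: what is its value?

9/17

Row minima: U → 0, M → -12, D → -7; maximin = 0.
Column maxima: 1 → 9, 2 → 1, 3 → 13; minimax = 1.
0 ≠ 1, so there is no saddle point; optimal play is mixed.
M is strictly dominated by D, so Player I never plays it.
3 is strictly dominated by 1 (it gives Player I strictly more in every row), so Player II never plays it.
On the remaining 2×2 (U, D vs 1, 2):
Let Player I play U with probability p. Expected payoff against 1: 0p + 9(1−p) = −9p + 9; against 2: 1p + (-7)(1−p) = 8p − 7.
Setting these equal: −9p + 9 = 8p − 7 ⇒ −17p = -16 ⇒ p = 16/17, and the value is (-9)·(16/17) + 9 = 9/17.
For Player II: with q = P(1), equating U's and D's payoffs gives −q + 1 = 16q − 7 ⇒ q = 8/17.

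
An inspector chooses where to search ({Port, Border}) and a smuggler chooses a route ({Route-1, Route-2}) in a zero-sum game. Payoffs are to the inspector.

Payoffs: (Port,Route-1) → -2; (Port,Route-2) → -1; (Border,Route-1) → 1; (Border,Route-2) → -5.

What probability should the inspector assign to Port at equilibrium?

6/7

Row minima: Port → -2, Border → -5; maximin = -2.
Column maxima: Route-1 → 1, Route-2 → -1; minimax = -1.
-2 ≠ -1, so there is no saddle point; optimal play is mixed.
Let the inspector play Port with probability p. Expected payoff against Route-1: (-2)p + 1(1−p) = −3p + 1; against Route-2: (-1)p + (-5)(1−p) = 4p − 5.
Setting these equal: −3p + 1 = 4p − 5 ⇒ −7p = -6 ⇒ p = 6/7, and the value is (-3)·(6/7) + 1 = -11/7.
For the smuggler: with q = P(Route-1), equating Port's and Border's payoffs gives −q − 1 = 6q − 5 ⇒ q = 4/7.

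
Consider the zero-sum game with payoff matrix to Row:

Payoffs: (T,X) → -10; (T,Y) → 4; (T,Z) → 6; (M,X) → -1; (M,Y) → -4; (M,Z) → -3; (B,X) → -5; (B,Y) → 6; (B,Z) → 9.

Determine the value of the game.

-13/7

Row minima: T → -10, M → -4, B → -5; maximin = -4.
Column maxima: X → -1, Y → 6, Z → 9; minimax = -1.
-4 ≠ -1, so there is no saddle point; optimal play is mixed.
T is strictly dominated by B, so Row never plays it.
Z is strictly dominated by Y (it gives Row strictly more in every row), so Column never plays it.
On the remaining 2×2 (M, B vs X, Y):
Let Row play M with probability p. Expected payoff against X: (-1)p + (-5)(1−p) = 4p − 5; against Y: (-4)p + 6(1−p) = −10p + 6.
Setting these equal: 4p − 5 = −10p + 6 ⇒ 14p = 11 ⇒ p = 11/14, and the value is (4)·(11/14) − 5 = -13/7.
For Column: with q = P(X), equating M's and B's payoffs gives 3q − 4 = −11q + 6 ⇒ q = 5/7.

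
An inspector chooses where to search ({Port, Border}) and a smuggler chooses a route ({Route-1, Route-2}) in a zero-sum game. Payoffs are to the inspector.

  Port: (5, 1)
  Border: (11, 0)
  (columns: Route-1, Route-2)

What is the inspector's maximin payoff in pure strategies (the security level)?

Row minima: Port → 1, Border → 0.
The best of these is 1.

1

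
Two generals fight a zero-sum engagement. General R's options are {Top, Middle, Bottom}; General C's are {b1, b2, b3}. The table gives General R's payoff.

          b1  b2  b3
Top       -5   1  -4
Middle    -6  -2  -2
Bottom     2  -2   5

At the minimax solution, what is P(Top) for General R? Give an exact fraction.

2/5

Row minima: Top → -5, Middle → -6, Bottom → -2; maximin = -2.
Column maxima: b1 → 2, b2 → 1, b3 → 5; minimax = 1.
-2 ≠ 1, so there is no saddle point; optimal play is mixed.
b3 is strictly dominated by b1 (it gives General R strictly more in every row), so General C never plays it.
With b3 eliminated, Middle is strictly dominated by Top (Top gives General R strictly more in every remaining column), so General R never plays it.
On the remaining 2×2 (Top, Bottom vs b1, b2):
Let General R play Top with probability p. Expected payoff against b1: (-5)p + 2(1−p) = −7p + 2; against b2: 1p + (-2)(1−p) = 3p − 2.
Setting these equal: −7p + 2 = 3p − 2 ⇒ −10p = -4 ⇒ p = 2/5, and the value is (-7)·(2/5) + 2 = -4/5.
For General C: with q = P(b1), equating Top's and Bottom's payoffs gives −6q + 1 = 4q − 2 ⇒ q = 3/10.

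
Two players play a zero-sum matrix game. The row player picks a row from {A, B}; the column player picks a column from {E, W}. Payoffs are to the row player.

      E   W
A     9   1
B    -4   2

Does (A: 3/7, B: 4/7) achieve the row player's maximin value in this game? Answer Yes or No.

Yes

Against E this mix gives (3/7)·9 + (4/7)·(-4) = 11/7.
Against W this mix gives (3/7)·1 + (4/7)·2 = 11/7.
All of the column player's active replies (E, W) yield 11/7, and no column does worse for the row player. The mix makes the column player indifferent and guarantees 11/7, so it is optimal.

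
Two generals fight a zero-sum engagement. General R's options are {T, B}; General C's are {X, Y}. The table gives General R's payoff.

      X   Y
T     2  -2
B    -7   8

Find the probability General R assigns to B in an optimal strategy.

Row minima: T → -2, B → -7; maximin = -2.
Column maxima: X → 2, Y → 8; minimax = 2.
-2 ≠ 2, so there is no saddle point; optimal play is mixed.
Let General R play T with probability p. Expected payoff against X: 2p + (-7)(1−p) = 9p − 7; against Y: (-2)p + 8(1−p) = −10p + 8.
Setting these equal: 9p − 7 = −10p + 8 ⇒ 19p = 15 ⇒ p = 15/19, and the value is (9)·(15/19) − 7 = 2/19.
For General C: with q = P(X), equating T's and B's payoffs gives 4q − 2 = −15q + 8 ⇒ q = 10/19.

4/19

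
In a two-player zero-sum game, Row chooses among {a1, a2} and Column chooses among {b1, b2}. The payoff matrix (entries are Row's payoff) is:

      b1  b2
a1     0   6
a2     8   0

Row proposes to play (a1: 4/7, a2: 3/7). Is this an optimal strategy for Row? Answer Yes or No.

Against b1 this mix gives (4/7)·0 + (3/7)·8 = 24/7.
Against b2 this mix gives (4/7)·6 + (3/7)·0 = 24/7.
All of Column's active replies (b1, b2) yield 24/7, and no column does worse for Row. The mix makes Column indifferent and guarantees 24/7, so it is optimal.

Yes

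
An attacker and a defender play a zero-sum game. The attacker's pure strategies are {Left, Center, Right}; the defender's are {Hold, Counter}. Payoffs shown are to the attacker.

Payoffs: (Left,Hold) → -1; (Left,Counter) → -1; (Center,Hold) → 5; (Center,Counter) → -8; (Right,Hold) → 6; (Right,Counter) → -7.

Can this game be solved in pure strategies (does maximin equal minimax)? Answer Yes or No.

Row minima: Left → -1, Center → -8, Right → -7; maximin = -1.
Column maxima: Hold → 6, Counter → -1; minimax = -1.
maximin = minimax = -1, so a saddle point exists.

Yes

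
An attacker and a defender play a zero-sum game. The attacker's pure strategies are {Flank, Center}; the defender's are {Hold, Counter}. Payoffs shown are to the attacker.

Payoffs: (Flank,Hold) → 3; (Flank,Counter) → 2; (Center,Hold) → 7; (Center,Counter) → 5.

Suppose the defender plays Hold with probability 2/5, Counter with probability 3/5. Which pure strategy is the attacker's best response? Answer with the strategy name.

Center

Expected payoff of Flank: (2/5)·3 + (3/5)·2 = 12/5.
Expected payoff of Center: (2/5)·7 + (3/5)·5 = 29/5.
The largest is 29/5, so the attacker's best response is Center.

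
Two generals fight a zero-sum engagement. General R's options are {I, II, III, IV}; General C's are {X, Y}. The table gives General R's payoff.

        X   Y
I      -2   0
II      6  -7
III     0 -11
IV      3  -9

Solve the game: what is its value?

-14/15

Row minima: I → -2, II → -7, III → -11, IV → -9; maximin = -2.
Column maxima: X → 6, Y → 0; minimax = 0.
-2 ≠ 0, so there is no saddle point; optimal play is mixed.
III is strictly dominated by II, so General R never plays it.
IV is strictly dominated by II, so General R never plays it.
On the remaining 2×2 (I, II vs X, Y):
Let General R play I with probability p. Expected payoff against X: (-2)p + 6(1−p) = −8p + 6; against Y: 0p + (-7)(1−p) = 7p − 7.
Setting these equal: −8p + 6 = 7p − 7 ⇒ −15p = -13 ⇒ p = 13/15, and the value is (-8)·(13/15) + 6 = -14/15.
For General C: with q = P(X), equating I's and II's payoffs gives −2q = 13q − 7 ⇒ q = 7/15.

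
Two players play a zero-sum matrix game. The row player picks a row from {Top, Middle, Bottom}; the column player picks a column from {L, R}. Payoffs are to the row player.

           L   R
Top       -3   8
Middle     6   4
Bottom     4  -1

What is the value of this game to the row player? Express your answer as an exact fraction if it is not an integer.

Row minima: Top → -3, Middle → 4, Bottom → -1; maximin = 4.
Column maxima: L → 6, R → 8; minimax = 6.
4 ≠ 6, so there is no saddle point; optimal play is mixed.
Bottom is strictly dominated by Middle, so the row player never plays it.
On the remaining 2×2 (Top, Middle vs L, R):
Let the row player play Top with probability p. Expected payoff against L: (-3)p + 6(1−p) = −9p + 6; against R: 8p + 4(1−p) = 4p + 4.
Setting these equal: −9p + 6 = 4p + 4 ⇒ −13p = -2 ⇒ p = 2/13, and the value is (-9)·(2/13) + 6 = 60/13.
For the column player: with q = P(L), equating Top's and Middle's payoffs gives −11q + 8 = 2q + 4 ⇒ q = 4/13.

60/13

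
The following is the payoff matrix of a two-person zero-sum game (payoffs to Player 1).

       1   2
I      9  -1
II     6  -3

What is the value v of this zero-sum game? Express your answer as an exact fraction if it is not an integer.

-1

Row minima: I → -1, II → -3; maximin = -1.
Column maxima: 1 → 9, 2 → -1; minimax = -1.
Since maximin = minimax = -1, there is a saddle point and the value is -1.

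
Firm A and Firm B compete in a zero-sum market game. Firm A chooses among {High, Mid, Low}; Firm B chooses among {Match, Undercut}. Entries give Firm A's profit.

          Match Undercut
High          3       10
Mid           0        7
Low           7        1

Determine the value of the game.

Row minima: High → 3, Mid → 0, Low → 1; maximin = 3.
Column maxima: Match → 7, Undercut → 10; minimax = 7.
3 ≠ 7, so there is no saddle point; optimal play is mixed.
Mid is strictly dominated by High, so Firm A never plays it.
On the remaining 2×2 (High, Low vs Match, Undercut):
Let Firm A play High with probability p. Expected payoff against Match: 3p + 7(1−p) = −4p + 7; against Undercut: 10p + 1(1−p) = 9p + 1.
Setting these equal: −4p + 7 = 9p + 1 ⇒ −13p = -6 ⇒ p = 6/13, and the value is (-4)·(6/13) + 7 = 67/13.
For Firm B: with q = P(Match), equating High's and Low's payoffs gives −7q + 10 = 6q + 1 ⇒ q = 9/13.

67/13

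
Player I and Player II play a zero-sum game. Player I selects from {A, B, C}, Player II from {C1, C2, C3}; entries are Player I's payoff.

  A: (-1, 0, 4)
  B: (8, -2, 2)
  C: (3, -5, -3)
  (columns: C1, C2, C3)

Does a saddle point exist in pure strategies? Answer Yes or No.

No

Row minima: A → -1, B → -2, C → -5; maximin = -1.
Column maxima: C1 → 8, C2 → 0, C3 → 4; minimax = 0.
-1 ≠ 0, so no pure-strategy equilibrium exists.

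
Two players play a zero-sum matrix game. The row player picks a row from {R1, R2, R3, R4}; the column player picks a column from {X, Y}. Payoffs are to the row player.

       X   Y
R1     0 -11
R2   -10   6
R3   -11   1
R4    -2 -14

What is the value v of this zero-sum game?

Row minima: R1 → -11, R2 → -10, R3 → -11, R4 → -14; maximin = -10.
Column maxima: X → 0, Y → 6; minimax = 0.
-10 ≠ 0, so there is no saddle point; optimal play is mixed.
R3 is strictly dominated by R2, so the row player never plays it.
R4 is strictly dominated by R1, so the row player never plays it.
On the remaining 2×2 (R1, R2 vs X, Y):
Let the row player play R1 with probability p. Expected payoff against X: 0p + (-10)(1−p) = 10p − 10; against Y: (-11)p + 6(1−p) = −17p + 6.
Setting these equal: 10p − 10 = −17p + 6 ⇒ 27p = 16 ⇒ p = 16/27, and the value is (10)·(16/27) − 10 = -110/27.
For the column player: with q = P(X), equating R1's and R2's payoffs gives 11q − 11 = −16q + 6 ⇒ q = 17/27.

-110/27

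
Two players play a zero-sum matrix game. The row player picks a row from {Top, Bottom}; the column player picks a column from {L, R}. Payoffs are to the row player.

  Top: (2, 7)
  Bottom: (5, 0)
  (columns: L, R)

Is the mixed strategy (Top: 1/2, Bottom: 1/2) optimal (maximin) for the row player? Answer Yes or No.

Yes

Against L this mix gives (1/2)·2 + (1/2)·5 = 7/2.
Against R this mix gives (1/2)·7 + (1/2)·0 = 7/2.
All of the column player's active replies (L, R) yield 7/2, and no column does worse for the row player. The mix makes the column player indifferent and guarantees 7/2, so it is optimal.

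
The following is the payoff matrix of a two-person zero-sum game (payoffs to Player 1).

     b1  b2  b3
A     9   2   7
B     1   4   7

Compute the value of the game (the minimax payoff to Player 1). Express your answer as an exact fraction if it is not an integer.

17/5

Row minima: A → 2, B → 1; maximin = 2.
Column maxima: b1 → 9, b2 → 4, b3 → 7; minimax = 4.
2 ≠ 4, so there is no saddle point; optimal play is mixed.
b3 is strictly dominated by b2 (it gives Player 1 strictly more in every row), so Player 2 never plays it.
On the remaining 2×2 (A, B vs b1, b2):
Let Player 1 play A with probability p. Expected payoff against b1: 9p + 1(1−p) = 8p + 1; against b2: 2p + 4(1−p) = −2p + 4.
Setting these equal: 8p + 1 = −2p + 4 ⇒ 10p = 3 ⇒ p = 3/10, and the value is (8)·(3/10) + 1 = 17/5.
For Player 2: with q = P(b1), equating A's and B's payoffs gives 7q + 2 = −3q + 4 ⇒ q = 1/5.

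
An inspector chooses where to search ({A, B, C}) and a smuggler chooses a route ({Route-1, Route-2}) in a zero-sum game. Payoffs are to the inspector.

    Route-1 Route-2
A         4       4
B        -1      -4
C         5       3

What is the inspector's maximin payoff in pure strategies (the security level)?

4

Row minima: A → 4, B → -4, C → 3.
The best of these is 4.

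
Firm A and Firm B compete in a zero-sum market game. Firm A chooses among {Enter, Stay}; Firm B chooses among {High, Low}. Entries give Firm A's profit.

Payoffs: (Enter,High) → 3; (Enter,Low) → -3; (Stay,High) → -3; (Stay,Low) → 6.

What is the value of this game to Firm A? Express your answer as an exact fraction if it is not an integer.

Row minima: Enter → -3, Stay → -3; maximin = -3.
Column maxima: High → 3, Low → 6; minimax = 3.
-3 ≠ 3, so there is no saddle point; optimal play is mixed.
Let Firm A play Enter with probability p. Expected payoff against High: 3p + (-3)(1−p) = 6p − 3; against Low: (-3)p + 6(1−p) = −9p + 6.
Setting these equal: 6p − 3 = −9p + 6 ⇒ 15p = 9 ⇒ p = 3/5, and the value is (6)·(3/5) − 3 = 3/5.
For Firm B: with q = P(High), equating Enter's and Stay's payoffs gives 6q − 3 = −9q + 6 ⇒ q = 3/5.

3/5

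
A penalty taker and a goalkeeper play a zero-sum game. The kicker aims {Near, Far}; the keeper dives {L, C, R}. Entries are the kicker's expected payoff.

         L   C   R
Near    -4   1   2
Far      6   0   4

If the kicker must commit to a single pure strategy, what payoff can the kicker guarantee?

Row minima: Near → -4, Far → 0.
The best of these is 0.

0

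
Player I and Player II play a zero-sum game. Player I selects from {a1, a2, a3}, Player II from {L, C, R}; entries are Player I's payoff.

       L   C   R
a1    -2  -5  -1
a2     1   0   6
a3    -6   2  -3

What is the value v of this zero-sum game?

Row minima: a1 → -5, a2 → 0, a3 → -6; maximin = 0.
Column maxima: L → 1, C → 2, R → 6; minimax = 1.
0 ≠ 1, so there is no saddle point; optimal play is mixed.
a1 is strictly dominated by a2, so Player I never plays it.
R is strictly dominated by L (it gives Player I strictly more in every row), so Player II never plays it.
On the remaining 2×2 (a2, a3 vs L, C):
Let Player I play a2 with probability p. Expected payoff against L: 1p + (-6)(1−p) = 7p − 6; against C: 0p + 2(1−p) = −2p + 2.
Setting these equal: 7p − 6 = −2p + 2 ⇒ 9p = 8 ⇒ p = 8/9, and the value is (7)·(8/9) − 6 = 2/9.
For Player II: with q = P(L), equating a2's and a3's payoffs gives q = −8q + 2 ⇒ q = 2/9.

2/9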